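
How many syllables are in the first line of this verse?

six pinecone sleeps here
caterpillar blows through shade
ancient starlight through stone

5

The first line: six(1) + pinecone(2) + sleeps(1) + here(1) = 5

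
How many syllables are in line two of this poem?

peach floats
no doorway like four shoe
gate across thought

6

Line two: no(1) + doorway(2) + like(1) + four(1) + shoe(1) = 6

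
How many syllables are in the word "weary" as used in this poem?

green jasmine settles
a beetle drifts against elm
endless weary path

"weary" has 2 syllables.

2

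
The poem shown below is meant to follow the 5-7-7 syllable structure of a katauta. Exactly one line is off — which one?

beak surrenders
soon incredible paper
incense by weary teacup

Line 1: "beak surrenders": 1+3 = 4 (expected 5)
Line 2: "soon incredible paper": 1+4+2 = 7 ✓
Line 3: "incense by weary teacup": 2+1+2+2 = 7 ✓

The first line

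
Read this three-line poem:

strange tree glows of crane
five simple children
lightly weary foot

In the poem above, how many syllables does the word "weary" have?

2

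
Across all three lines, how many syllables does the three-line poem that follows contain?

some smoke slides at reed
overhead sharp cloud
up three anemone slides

Line 1: "some smoke slides at reed": 1+1+1+1+1 = 5
Line 2: "overhead sharp cloud": 3+1+1 = 5
Line 3: "up three anemone slides": 1+1+4+1 = 7
Total: 5 + 5 + 7 = 17

17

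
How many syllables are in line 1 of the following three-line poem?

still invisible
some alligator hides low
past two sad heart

5

Line 1: still(1) + invisible(4) = 5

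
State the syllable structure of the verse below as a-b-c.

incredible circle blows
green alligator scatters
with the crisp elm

7-7-4

Line 1: incredible(4) + circle(2) + blows(1) = 7
Line 2: green(1) + alligator(4) + scatters(2) = 7
Line 3: with(1) + the(1) + crisp(1) + elm(1) = 4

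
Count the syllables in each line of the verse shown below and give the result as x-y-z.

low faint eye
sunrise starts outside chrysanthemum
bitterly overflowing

Line 1: low (1), faint (1), eye (1) → 3
Line 2: sunrise (2), starts (1), outside (2), chrysanthemum (4) → 9
Line 3: bitterly (3), overflowing (4) → 7

3-9-7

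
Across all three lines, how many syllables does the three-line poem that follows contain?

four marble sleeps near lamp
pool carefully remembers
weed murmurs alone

Line 1: four (1), marble (2), sleeps (1), near (1), lamp (1) → 6
Line 2: pool (1), carefully (3), remembers (3) → 7
Line 3: weed (1), murmurs (2), alone (2) → 5
Total: 6 + 7 + 5 = 18

18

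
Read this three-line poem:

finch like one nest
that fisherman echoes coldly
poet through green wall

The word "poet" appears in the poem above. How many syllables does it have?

2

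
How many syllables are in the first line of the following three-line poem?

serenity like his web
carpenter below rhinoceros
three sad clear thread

The first line: "serenity like his web": 4+1+1+1 = 7

7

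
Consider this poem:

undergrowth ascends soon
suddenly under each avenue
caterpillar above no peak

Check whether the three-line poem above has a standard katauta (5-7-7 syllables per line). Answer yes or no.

No

Line 1: undergrowth (3), ascends (2), soon (1) → 6 (expected 5)
Line 2: suddenly (3), under (2), each (1), avenue (3) → 9 (expected 7)
Line 3: caterpillar (4), above (2), no (1), peak (1) → 8 (expected 7)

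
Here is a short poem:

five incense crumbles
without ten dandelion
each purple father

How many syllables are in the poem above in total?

Line 1: five(1) + incense(2) + crumbles(2) = 5
Line 2: without(2) + ten(1) + dandelion(4) = 7
Line 3: each(1) + purple(2) + father(2) = 5
Total: 5 + 7 + 5 = 17

17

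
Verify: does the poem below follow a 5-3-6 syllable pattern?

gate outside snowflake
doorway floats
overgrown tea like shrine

Yes

Line 1: gate(1) + outside(2) + snowflake(2) = 5 ✓
Line 2: doorway(2) + floats(1) = 3 ✓
Line 3: overgrown(3) + tea(1) + like(1) + shrine(1) = 6 ✓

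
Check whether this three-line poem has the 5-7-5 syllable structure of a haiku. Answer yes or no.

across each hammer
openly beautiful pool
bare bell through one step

Line 1: across (2), each (1), hammer (2) → 5 ✓
Line 2: openly (3), beautiful (3), pool (1) → 7 ✓
Line 3: bare (1), bell (1), through (1), one (1), step (1) → 5 ✓

Yes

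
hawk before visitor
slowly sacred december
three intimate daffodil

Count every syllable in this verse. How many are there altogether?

20

Line 1: hawk(1) + before(2) + visitor(3) = 6
Line 2: slowly(2) + sacred(2) + december(3) = 7
Line 3: three(1) + intimate(3) + daffodil(3) = 7
Total: 6 + 7 + 7 = 20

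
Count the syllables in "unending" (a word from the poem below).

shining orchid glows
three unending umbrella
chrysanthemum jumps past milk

3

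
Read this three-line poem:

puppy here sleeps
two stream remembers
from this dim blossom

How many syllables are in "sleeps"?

1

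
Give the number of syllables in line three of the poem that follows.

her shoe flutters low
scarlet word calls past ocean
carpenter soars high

5

Line three: "carpenter soars high": 3+1+1 = 5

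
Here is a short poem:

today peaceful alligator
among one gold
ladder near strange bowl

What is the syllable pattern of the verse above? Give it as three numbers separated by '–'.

Line 1: today(2) + peaceful(2) + alligator(4) = 8
Line 2: among(2) + one(1) + gold(1) = 4
Line 3: ladder(2) + near(1) + strange(1) + bowl(1) = 5

8–4–5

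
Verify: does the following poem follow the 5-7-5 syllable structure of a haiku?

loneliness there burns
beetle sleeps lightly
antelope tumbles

Line 1: loneliness (3), there (1), burns (1) → 5 ✓
Line 2: beetle (2), sleeps (1), lightly (2) → 5 (expected 7)
Line 3: antelope (3), tumbles (2) → 5 ✓

No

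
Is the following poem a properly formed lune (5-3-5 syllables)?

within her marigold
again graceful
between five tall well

Line 1: within (2), her (1), marigold (3) → 6 (expected 5)
Line 2: again (2), graceful (2) → 4 (expected 3)
Line 3: between (2), five (1), tall (1), well (1) → 5 ✓

No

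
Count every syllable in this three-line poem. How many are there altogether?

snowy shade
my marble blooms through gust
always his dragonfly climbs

Line 1: snowy (2), shade (1) → 3
Line 2: my (1), marble (2), blooms (1), through (1), gust (1) → 6
Line 3: always (2), his (1), dragonfly (3), climbs (1) → 7
Total: 3 + 6 + 7 = 16

16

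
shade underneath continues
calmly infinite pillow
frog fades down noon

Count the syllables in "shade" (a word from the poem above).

1

"shade" has 1 syllable.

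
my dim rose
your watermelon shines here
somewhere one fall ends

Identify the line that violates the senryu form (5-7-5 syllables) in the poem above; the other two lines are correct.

Line 1: my (1), dim (1), rose (1) → 3 (expected 5)
Line 2: your (1), watermelon (4), shines (1), here (1) → 7 ✓
Line 3: somewhere (2), one (1), fall (1), ends (1) → 5 ✓

The first line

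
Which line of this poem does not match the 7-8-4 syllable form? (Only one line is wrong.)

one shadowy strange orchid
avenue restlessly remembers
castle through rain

Line 1: one(1) + shadowy(3) + strange(1) + orchid(2) = 7 ✓
Line 2: avenue(3) + restlessly(3) + remembers(3) = 9 (expected 8)
Line 3: castle(2) + through(1) + rain(1) = 4 ✓

Line 2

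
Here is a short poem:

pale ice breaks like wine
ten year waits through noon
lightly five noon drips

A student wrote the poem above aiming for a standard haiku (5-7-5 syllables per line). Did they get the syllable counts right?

Line 1: pale(1) + ice(1) + breaks(1) + like(1) + wine(1) = 5 ✓
Line 2: ten(1) + year(1) + waits(1) + through(1) + noon(1) = 5 (expected 7)
Line 3: lightly(2) + five(1) + noon(1) + drips(1) = 5 ✓

No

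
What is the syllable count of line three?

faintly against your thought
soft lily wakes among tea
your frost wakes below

Line three: your (1), frost (1), wakes (1), below (2) → 5

5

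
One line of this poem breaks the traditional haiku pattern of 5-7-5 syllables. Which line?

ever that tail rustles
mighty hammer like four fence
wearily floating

Line 1: ever(2) + that(1) + tail(1) + rustles(2) = 6 (expected 5)
Line 2: mighty(2) + hammer(2) + like(1) + four(1) + fence(1) = 7 ✓
Line 3: wearily(3) + floating(2) = 5 ✓

The first line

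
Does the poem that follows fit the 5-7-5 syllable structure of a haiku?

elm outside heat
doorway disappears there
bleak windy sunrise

Line 1: elm (1), outside (2), heat (1) → 4 (expected 5)
Line 2: doorway (2), disappears (3), there (1) → 6 (expected 7)
Line 3: bleak (1), windy (2), sunrise (2) → 5 ✓

No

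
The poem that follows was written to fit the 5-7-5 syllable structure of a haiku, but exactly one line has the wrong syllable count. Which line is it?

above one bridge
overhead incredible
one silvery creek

Line 1: above (2), one (1), bridge (1) → 4 (expected 5)
Line 2: overhead (3), incredible (4) → 7 ✓
Line 3: one (1), silvery (3), creek (1) → 5 ✓

Line 1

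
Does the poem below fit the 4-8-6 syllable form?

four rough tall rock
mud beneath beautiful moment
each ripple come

No

Line 1: four (1), rough (1), tall (1), rock (1) → 4 ✓
Line 2: mud (1), beneath (2), beautiful (3), moment (2) → 8 ✓
Line 3: each (1), ripple (2), come (1) → 4 (expected 6)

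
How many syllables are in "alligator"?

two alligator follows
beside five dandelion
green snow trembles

4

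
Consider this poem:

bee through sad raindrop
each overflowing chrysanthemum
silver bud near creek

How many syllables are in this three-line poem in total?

Line 1: bee(1) + through(1) + sad(1) + raindrop(2) = 5
Line 2: each(1) + overflowing(4) + chrysanthemum(4) = 9
Line 3: silver(2) + bud(1) + near(1) + creek(1) = 5
Total: 5 + 9 + 5 = 19

19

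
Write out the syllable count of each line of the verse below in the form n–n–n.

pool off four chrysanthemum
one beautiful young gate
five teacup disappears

7–6–6

Line 1: pool (1), off (1), four (1), chrysanthemum (4) → 7
Line 2: one (1), beautiful (3), young (1), gate (1) → 6
Line 3: five (1), teacup (2), disappears (3) → 6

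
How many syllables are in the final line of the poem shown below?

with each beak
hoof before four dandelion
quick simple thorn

4

The final line: "quick simple thorn": 1+2+1 = 4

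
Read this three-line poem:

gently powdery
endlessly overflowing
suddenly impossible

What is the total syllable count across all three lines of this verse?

19

Line 1: gently (2), powdery (3) → 5
Line 2: endlessly (3), overflowing (4) → 7
Line 3: suddenly (3), impossible (4) → 7
Total: 5 + 7 + 7 = 19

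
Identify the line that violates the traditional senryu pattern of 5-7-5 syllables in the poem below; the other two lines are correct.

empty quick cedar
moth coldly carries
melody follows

Line 1: empty (2), quick (1), cedar (2) → 5 ✓
Line 2: moth (1), coldly (2), carries (2) → 5 (expected 7)
Line 3: melody (3), follows (2) → 5 ✓

The second line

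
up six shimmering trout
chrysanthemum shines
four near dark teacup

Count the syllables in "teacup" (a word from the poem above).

"teacup" has 2 syllables.

2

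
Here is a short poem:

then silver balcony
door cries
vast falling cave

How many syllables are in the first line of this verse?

6

The first line: then (1), silver (2), balcony (3) → 6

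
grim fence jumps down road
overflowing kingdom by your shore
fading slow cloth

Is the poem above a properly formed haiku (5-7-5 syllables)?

No

Line 1: grim(1) + fence(1) + jumps(1) + down(1) + road(1) = 5 ✓
Line 2: overflowing(4) + kingdom(2) + by(1) + your(1) + shore(1) = 9 (expected 7)
Line 3: fading(2) + slow(1) + cloth(1) = 4 (expected 5)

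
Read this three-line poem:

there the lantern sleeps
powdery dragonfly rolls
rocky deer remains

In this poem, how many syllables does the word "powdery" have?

3

"powdery" has 3 syllables.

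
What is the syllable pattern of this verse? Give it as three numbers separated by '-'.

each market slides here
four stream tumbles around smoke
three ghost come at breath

Line 1: each(1) + market(2) + slides(1) + here(1) = 5
Line 2: four(1) + stream(1) + tumbles(2) + around(2) + smoke(1) = 7
Line 3: three(1) + ghost(1) + come(1) + at(1) + breath(1) = 5

5-7-5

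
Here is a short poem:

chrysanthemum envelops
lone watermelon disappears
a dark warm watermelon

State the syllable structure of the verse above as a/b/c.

Line 1: "chrysanthemum envelops": 4+3 = 7
Line 2: "lone watermelon disappears": 1+4+3 = 8
Line 3: "a dark warm watermelon": 1+1+1+4 = 7

7/8/7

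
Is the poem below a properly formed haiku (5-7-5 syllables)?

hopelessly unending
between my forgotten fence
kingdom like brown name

No

Line 1: hopelessly(3) + unending(3) = 6 (expected 5)
Line 2: between(2) + my(1) + forgotten(3) + fence(1) = 7 ✓
Line 3: kingdom(2) + like(1) + brown(1) + name(1) = 5 ✓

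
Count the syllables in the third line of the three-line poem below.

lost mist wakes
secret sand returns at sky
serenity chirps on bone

7

The third line: serenity (4), chirps (1), on (1), bone (1) → 7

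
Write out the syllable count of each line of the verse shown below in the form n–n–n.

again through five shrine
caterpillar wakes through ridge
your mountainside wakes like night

5–7–7

Line 1: again (2), through (1), five (1), shrine (1) → 5
Line 2: caterpillar (4), wakes (1), through (1), ridge (1) → 7
Line 3: your (1), mountainside (3), wakes (1), like (1), night (1) → 7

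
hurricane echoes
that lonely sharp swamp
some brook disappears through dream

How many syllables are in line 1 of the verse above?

5

Line 1: hurricane(3) + echoes(2) = 5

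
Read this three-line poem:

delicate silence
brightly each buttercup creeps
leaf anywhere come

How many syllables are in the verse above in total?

Line 1: "delicate silence": 3+2 = 5
Line 2: "brightly each buttercup creeps": 2+1+3+1 = 7
Line 3: "leaf anywhere come": 1+3+1 = 5
Total: 5 + 7 + 5 = 17

17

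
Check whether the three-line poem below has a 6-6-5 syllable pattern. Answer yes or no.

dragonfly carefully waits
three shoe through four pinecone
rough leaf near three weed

No

Line 1: "dragonfly carefully waits": 3+3+1 = 7 (expected 6)
Line 2: "three shoe through four pinecone": 1+1+1+1+2 = 6 ✓
Line 3: "rough leaf near three weed": 1+1+1+1+1 = 5 ✓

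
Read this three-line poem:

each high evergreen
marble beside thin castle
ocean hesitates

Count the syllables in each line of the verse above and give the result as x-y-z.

5-7-5

Line 1: "each high evergreen": 1+1+3 = 5
Line 2: "marble beside thin castle": 2+2+1+2 = 7
Line 3: "ocean hesitates": 2+3 = 5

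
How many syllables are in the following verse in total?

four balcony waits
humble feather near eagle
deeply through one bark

Line 1: four (1), balcony (3), waits (1) → 5
Line 2: humble (2), feather (2), near (1), eagle (2) → 7
Line 3: deeply (2), through (1), one (1), bark (1) → 5
Total: 5 + 7 + 5 = 17

17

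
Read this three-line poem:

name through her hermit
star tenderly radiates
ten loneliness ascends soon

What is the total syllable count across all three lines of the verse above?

19

Line 1: name (1), through (1), her (1), hermit (2) → 5
Line 2: star (1), tenderly (3), radiates (3) → 7
Line 3: ten (1), loneliness (3), ascends (2), soon (1) → 7
Total: 5 + 7 + 7 = 19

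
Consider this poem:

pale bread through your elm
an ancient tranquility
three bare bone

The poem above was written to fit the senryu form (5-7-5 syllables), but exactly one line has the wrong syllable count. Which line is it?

The third line

Line 1: pale(1) + bread(1) + through(1) + your(1) + elm(1) = 5 ✓
Line 2: an(1) + ancient(2) + tranquility(4) = 7 ✓
Line 3: three(1) + bare(1) + bone(1) = 3 (expected 5)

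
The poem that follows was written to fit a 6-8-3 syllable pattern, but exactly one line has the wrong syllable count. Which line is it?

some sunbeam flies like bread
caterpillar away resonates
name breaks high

Line 2

Line 1: some (1), sunbeam (2), flies (1), like (1), bread (1) → 6 ✓
Line 2: caterpillar (4), away (2), resonates (3) → 9 (expected 8)
Line 3: name (1), breaks (1), high (1) → 3 ✓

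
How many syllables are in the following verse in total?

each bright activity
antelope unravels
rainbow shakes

Line 1: each (1), bright (1), activity (4) → 6
Line 2: antelope (3), unravels (3) → 6
Line 3: rainbow (2), shakes (1) → 3
Total: 6 + 6 + 3 = 15

15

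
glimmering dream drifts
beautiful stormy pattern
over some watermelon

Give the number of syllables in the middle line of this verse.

7

The middle line: "beautiful stormy pattern": 3+2+2 = 7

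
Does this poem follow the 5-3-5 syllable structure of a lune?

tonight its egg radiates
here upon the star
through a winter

No

Line 1: tonight(2) + its(1) + egg(1) + radiates(3) = 7 (expected 5)
Line 2: here(1) + upon(2) + the(1) + star(1) = 5 (expected 3)
Line 3: through(1) + a(1) + winter(2) = 4 (expected 5)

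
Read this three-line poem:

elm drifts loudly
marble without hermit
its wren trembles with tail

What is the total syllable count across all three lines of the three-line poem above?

16

Line 1: "elm drifts loudly": 1+1+2 = 4
Line 2: "marble without hermit": 2+2+2 = 6
Line 3: "its wren trembles with tail": 1+1+2+1+1 = 6
Total: 4 + 6 + 6 = 16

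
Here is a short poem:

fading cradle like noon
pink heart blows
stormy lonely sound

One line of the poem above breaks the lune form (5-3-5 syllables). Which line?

Line 1: fading (2), cradle (2), like (1), noon (1) → 6 (expected 5)
Line 2: pink (1), heart (1), blows (1) → 3 ✓
Line 3: stormy (2), lonely (2), sound (1) → 5 ✓

Line 1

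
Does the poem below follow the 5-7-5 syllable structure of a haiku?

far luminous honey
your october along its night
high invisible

No

Line 1: "far luminous honey": 1+3+2 = 6 (expected 5)
Line 2: "your october along its night": 1+3+2+1+1 = 8 (expected 7)
Line 3: "high invisible": 1+4 = 5 ✓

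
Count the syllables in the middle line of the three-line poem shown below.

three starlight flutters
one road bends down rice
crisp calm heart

5

The middle line: "one road bends down rice": 1+1+1+1+1 = 5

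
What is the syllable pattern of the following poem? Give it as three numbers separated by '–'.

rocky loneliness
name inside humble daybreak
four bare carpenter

Line 1: rocky(2) + loneliness(3) = 5
Line 2: name(1) + inside(2) + humble(2) + daybreak(2) = 7
Line 3: four(1) + bare(1) + carpenter(3) = 5

5–7–5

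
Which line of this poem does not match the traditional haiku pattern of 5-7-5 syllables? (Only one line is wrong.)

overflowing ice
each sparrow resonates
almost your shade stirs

Line 1: overflowing(4) + ice(1) = 5 ✓
Line 2: each(1) + sparrow(2) + resonates(3) = 6 (expected 7)
Line 3: almost(2) + your(1) + shade(1) + stirs(1) = 5 ✓

Line 2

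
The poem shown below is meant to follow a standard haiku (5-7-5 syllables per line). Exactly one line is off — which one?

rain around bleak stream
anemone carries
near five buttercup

Line 2

Line 1: rain(1) + around(2) + bleak(1) + stream(1) = 5 ✓
Line 2: anemone(4) + carries(2) = 6 (expected 7)
Line 3: near(1) + five(1) + buttercup(3) = 5 ✓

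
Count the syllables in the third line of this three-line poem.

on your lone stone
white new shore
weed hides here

The third line: "weed hides here": 1+1+1 = 3

3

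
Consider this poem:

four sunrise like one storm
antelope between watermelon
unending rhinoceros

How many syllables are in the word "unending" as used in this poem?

3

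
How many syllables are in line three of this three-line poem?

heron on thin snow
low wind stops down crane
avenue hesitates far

7

Line three: avenue (3), hesitates (3), far (1) → 7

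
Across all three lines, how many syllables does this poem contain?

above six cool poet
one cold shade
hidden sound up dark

Line 1: above(2) + six(1) + cool(1) + poet(2) = 6
Line 2: one(1) + cold(1) + shade(1) = 3
Line 3: hidden(2) + sound(1) + up(1) + dark(1) = 5
Total: 6 + 3 + 5 = 14

14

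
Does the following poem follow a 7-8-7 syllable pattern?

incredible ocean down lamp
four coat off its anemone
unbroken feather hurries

No

Line 1: incredible (4), ocean (2), down (1), lamp (1) → 8 (expected 7)
Line 2: four (1), coat (1), off (1), its (1), anemone (4) → 8 ✓
Line 3: unbroken (3), feather (2), hurries (2) → 7 ✓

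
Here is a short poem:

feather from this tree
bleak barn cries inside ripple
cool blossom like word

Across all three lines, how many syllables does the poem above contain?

Line 1: feather (2), from (1), this (1), tree (1) → 5
Line 2: bleak (1), barn (1), cries (1), inside (2), ripple (2) → 7
Line 3: cool (1), blossom (2), like (1), word (1) → 5
Total: 5 + 7 + 5 = 17

17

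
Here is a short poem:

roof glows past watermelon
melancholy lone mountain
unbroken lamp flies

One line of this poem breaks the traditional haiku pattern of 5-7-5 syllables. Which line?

Line 1

Line 1: roof(1) + glows(1) + past(1) + watermelon(4) = 7 (expected 5)
Line 2: melancholy(4) + lone(1) + mountain(2) = 7 ✓
Line 3: unbroken(3) + lamp(1) + flies(1) = 5 ✓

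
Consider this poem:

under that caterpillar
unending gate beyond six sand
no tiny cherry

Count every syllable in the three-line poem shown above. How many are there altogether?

20

Line 1: under(2) + that(1) + caterpillar(4) = 7
Line 2: unending(3) + gate(1) + beyond(2) + six(1) + sand(1) = 8
Line 3: no(1) + tiny(2) + cherry(2) = 5
Total: 7 + 8 + 5 = 20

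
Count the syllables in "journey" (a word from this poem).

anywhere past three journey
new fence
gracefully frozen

2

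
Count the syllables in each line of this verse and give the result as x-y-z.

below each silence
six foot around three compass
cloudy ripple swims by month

5-7-7

Line 1: "below each silence": 2+1+2 = 5
Line 2: "six foot around three compass": 1+1+2+1+2 = 7
Line 3: "cloudy ripple swims by month": 2+2+1+1+1 = 7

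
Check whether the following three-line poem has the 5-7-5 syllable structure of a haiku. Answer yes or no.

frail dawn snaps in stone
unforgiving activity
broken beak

No

Line 1: frail (1), dawn (1), snaps (1), in (1), stone (1) → 5 ✓
Line 2: unforgiving (4), activity (4) → 8 (expected 7)
Line 3: broken (2), beak (1) → 3 (expected 5)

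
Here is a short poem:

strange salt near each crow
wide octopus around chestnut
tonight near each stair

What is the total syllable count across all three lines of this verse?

18

Line 1: strange (1), salt (1), near (1), each (1), crow (1) → 5
Line 2: wide (1), octopus (3), around (2), chestnut (2) → 8
Line 3: tonight (2), near (1), each (1), stair (1) → 5
Total: 5 + 8 + 5 = 18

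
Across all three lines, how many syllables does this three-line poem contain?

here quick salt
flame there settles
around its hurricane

Line 1: here (1), quick (1), salt (1) → 3
Line 2: flame (1), there (1), settles (2) → 4
Line 3: around (2), its (1), hurricane (3) → 6
Total: 3 + 4 + 6 = 13

13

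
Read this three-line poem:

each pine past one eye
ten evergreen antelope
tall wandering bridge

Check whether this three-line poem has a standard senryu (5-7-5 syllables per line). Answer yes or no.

Line 1: "each pine past one eye": 1+1+1+1+1 = 5 ✓
Line 2: "ten evergreen antelope": 1+3+3 = 7 ✓
Line 3: "tall wandering bridge": 1+3+1 = 5 ✓

Yes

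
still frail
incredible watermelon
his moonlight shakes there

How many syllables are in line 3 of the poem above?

Line 3: his (1), moonlight (2), shakes (1), there (1) → 5

5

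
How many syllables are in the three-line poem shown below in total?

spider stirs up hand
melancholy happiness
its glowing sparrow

Line 1: spider(2) + stirs(1) + up(1) + hand(1) = 5
Line 2: melancholy(4) + happiness(3) = 7
Line 3: its(1) + glowing(2) + sparrow(2) = 5
Total: 5 + 7 + 5 = 17

17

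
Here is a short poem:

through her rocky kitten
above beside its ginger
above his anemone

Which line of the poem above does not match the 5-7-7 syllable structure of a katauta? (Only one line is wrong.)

The first line

Line 1: through (1), her (1), rocky (2), kitten (2) → 6 (expected 5)
Line 2: above (2), beside (2), its (1), ginger (2) → 7 ✓
Line 3: above (2), his (1), anemone (4) → 7 ✓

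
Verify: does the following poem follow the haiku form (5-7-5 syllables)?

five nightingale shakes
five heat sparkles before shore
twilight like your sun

Yes

Line 1: five(1) + nightingale(3) + shakes(1) = 5 ✓
Line 2: five(1) + heat(1) + sparkles(2) + before(2) + shore(1) = 7 ✓
Line 3: twilight(2) + like(1) + your(1) + sun(1) = 5 ✓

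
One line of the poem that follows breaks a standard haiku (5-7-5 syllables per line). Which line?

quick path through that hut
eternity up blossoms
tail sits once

Line 1: quick(1) + path(1) + through(1) + that(1) + hut(1) = 5 ✓
Line 2: eternity(4) + up(1) + blossoms(2) = 7 ✓
Line 3: tail(1) + sits(1) + once(1) = 3 (expected 5)

Line 3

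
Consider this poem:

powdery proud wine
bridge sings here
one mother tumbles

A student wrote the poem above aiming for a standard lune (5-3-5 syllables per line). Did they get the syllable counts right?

Yes

Line 1: powdery(3) + proud(1) + wine(1) = 5 ✓
Line 2: bridge(1) + sings(1) + here(1) = 3 ✓
Line 3: one(1) + mother(2) + tumbles(2) = 5 ✓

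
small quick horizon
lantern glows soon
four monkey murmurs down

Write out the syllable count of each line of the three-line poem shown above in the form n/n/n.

5/4/6

Line 1: "small quick horizon": 1+1+3 = 5
Line 2: "lantern glows soon": 2+1+1 = 4
Line 3: "four monkey murmurs down": 1+2+2+1 = 6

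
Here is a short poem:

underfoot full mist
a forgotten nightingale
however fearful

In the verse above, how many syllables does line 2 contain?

7

Line 2: "a forgotten nightingale": 1+3+3 = 7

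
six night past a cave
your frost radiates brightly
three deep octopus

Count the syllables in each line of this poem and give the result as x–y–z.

5–7–5

Line 1: "six night past a cave": 1+1+1+1+1 = 5
Line 2: "your frost radiates brightly": 1+1+3+2 = 7
Line 3: "three deep octopus": 1+1+3 = 5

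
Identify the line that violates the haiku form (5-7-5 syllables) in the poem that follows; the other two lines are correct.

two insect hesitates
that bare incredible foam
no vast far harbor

Line 1: two(1) + insect(2) + hesitates(3) = 6 (expected 5)
Line 2: that(1) + bare(1) + incredible(4) + foam(1) = 7 ✓
Line 3: no(1) + vast(1) + far(1) + harbor(2) = 5 ✓

The first line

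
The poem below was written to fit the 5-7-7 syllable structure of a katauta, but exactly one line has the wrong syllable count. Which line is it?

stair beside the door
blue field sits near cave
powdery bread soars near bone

Line 2

Line 1: stair(1) + beside(2) + the(1) + door(1) = 5 ✓
Line 2: blue(1) + field(1) + sits(1) + near(1) + cave(1) = 5 (expected 7)
Line 3: powdery(3) + bread(1) + soars(1) + near(1) + bone(1) = 7 ✓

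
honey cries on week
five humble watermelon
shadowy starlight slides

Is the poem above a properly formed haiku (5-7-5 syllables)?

No

Line 1: honey(2) + cries(1) + on(1) + week(1) = 5 ✓
Line 2: five(1) + humble(2) + watermelon(4) = 7 ✓
Line 3: shadowy(3) + starlight(2) + slides(1) = 6 (expected 5)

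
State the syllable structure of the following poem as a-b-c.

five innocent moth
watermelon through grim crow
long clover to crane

Line 1: "five innocent moth": 1+3+1 = 5
Line 2: "watermelon through grim crow": 4+1+1+1 = 7
Line 3: "long clover to crane": 1+2+1+1 = 5

5-7-5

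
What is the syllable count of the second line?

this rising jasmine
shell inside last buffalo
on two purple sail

7

The second line: "shell inside last buffalo": 1+2+1+3 = 7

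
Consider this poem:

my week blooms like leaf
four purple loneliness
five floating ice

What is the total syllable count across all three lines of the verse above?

Line 1: my (1), week (1), blooms (1), like (1), leaf (1) → 5
Line 2: four (1), purple (2), loneliness (3) → 6
Line 3: five (1), floating (2), ice (1) → 4
Total: 5 + 6 + 4 = 15

15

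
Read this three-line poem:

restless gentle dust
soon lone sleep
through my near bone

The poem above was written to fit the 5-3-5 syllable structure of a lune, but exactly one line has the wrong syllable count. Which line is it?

Line 1: restless(2) + gentle(2) + dust(1) = 5 ✓
Line 2: soon(1) + lone(1) + sleep(1) = 3 ✓
Line 3: through(1) + my(1) + near(1) + bone(1) = 4 (expected 5)

Line 3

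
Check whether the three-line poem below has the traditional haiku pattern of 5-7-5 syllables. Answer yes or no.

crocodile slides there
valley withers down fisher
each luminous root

Line 1: "crocodile slides there": 3+1+1 = 5 ✓
Line 2: "valley withers down fisher": 2+2+1+2 = 7 ✓
Line 3: "each luminous root": 1+3+1 = 5 ✓

Yes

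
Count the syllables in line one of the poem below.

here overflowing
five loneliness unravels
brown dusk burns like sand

Line one: here(1) + overflowing(4) = 5

5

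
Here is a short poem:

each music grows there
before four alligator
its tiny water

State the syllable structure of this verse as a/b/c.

Line 1: "each music grows there": 1+2+1+1 = 5
Line 2: "before four alligator": 2+1+4 = 7
Line 3: "its tiny water": 1+2+2 = 5

5/7/5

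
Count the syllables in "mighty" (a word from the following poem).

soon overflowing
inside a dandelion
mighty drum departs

2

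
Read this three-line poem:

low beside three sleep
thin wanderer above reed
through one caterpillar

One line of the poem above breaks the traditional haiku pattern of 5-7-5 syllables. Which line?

Line 1: low(1) + beside(2) + three(1) + sleep(1) = 5 ✓
Line 2: thin(1) + wanderer(3) + above(2) + reed(1) = 7 ✓
Line 3: through(1) + one(1) + caterpillar(4) = 6 (expected 5)

The third line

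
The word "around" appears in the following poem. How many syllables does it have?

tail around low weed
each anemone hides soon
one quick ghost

2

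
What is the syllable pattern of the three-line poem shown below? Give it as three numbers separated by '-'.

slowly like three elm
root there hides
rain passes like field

5-3-5

Line 1: slowly (2), like (1), three (1), elm (1) → 5
Line 2: root (1), there (1), hides (1) → 3
Line 3: rain (1), passes (2), like (1), field (1) → 5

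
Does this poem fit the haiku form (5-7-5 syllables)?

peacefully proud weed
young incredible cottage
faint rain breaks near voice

Line 1: "peacefully proud weed": 3+1+1 = 5 ✓
Line 2: "young incredible cottage": 1+4+2 = 7 ✓
Line 3: "faint rain breaks near voice": 1+1+1+1+1 = 5 ✓

Yes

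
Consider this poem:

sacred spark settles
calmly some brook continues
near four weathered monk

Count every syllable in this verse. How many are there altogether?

17

Line 1: sacred (2), spark (1), settles (2) → 5
Line 2: calmly (2), some (1), brook (1), continues (3) → 7
Line 3: near (1), four (1), weathered (2), monk (1) → 5
Total: 5 + 7 + 5 = 17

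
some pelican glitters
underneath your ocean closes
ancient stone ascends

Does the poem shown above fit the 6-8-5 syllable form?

Yes

Line 1: "some pelican glitters": 1+3+2 = 6 ✓
Line 2: "underneath your ocean closes": 3+1+2+2 = 8 ✓
Line 3: "ancient stone ascends": 2+1+2 = 5 ✓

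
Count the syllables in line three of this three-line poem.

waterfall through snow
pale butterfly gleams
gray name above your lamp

6

Line three: gray (1), name (1), above (2), your (1), lamp (1) → 6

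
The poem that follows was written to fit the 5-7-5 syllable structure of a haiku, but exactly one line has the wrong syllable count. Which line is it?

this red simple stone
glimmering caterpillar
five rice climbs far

Line 1: "this red simple stone": 1+1+2+1 = 5 ✓
Line 2: "glimmering caterpillar": 3+4 = 7 ✓
Line 3: "five rice climbs far": 1+1+1+1 = 4 (expected 5)

Line 3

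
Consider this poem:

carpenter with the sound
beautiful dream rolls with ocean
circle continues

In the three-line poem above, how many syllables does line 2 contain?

Line 2: beautiful (3), dream (1), rolls (1), with (1), ocean (2) → 8

8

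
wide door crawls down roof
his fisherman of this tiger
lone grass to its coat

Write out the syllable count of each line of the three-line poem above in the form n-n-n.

Line 1: "wide door crawls down roof": 1+1+1+1+1 = 5
Line 2: "his fisherman of this tiger": 1+3+1+1+2 = 8
Line 3: "lone grass to its coat": 1+1+1+1+1 = 5

5-8-5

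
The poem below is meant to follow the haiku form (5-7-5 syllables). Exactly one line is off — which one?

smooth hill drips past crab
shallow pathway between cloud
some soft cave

The third line

Line 1: smooth (1), hill (1), drips (1), past (1), crab (1) → 5 ✓
Line 2: shallow (2), pathway (2), between (2), cloud (1) → 7 ✓
Line 3: some (1), soft (1), cave (1) → 3 (expected 5)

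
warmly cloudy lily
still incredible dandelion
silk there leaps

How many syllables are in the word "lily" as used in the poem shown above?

"lily" has 2 syllables.

2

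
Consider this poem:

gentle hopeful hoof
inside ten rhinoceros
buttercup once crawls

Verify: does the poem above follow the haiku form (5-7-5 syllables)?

Yes

Line 1: "gentle hopeful hoof": 2+2+1 = 5 ✓
Line 2: "inside ten rhinoceros": 2+1+4 = 7 ✓
Line 3: "buttercup once crawls": 3+1+1 = 5 ✓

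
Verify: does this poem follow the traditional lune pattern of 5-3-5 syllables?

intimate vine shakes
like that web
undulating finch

Line 1: intimate(3) + vine(1) + shakes(1) = 5 ✓
Line 2: like(1) + that(1) + web(1) = 3 ✓
Line 3: undulating(4) + finch(1) = 5 ✓

Yes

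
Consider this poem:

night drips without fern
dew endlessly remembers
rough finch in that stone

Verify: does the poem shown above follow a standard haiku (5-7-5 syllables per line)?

Yes

Line 1: night(1) + drips(1) + without(2) + fern(1) = 5 ✓
Line 2: dew(1) + endlessly(3) + remembers(3) = 7 ✓
Line 3: rough(1) + finch(1) + in(1) + that(1) + stone(1) = 5 ✓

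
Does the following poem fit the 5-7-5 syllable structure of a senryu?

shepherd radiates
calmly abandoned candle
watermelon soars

Yes

Line 1: "shepherd radiates": 2+3 = 5 ✓
Line 2: "calmly abandoned candle": 2+3+2 = 7 ✓
Line 3: "watermelon soars": 4+1 = 5 ✓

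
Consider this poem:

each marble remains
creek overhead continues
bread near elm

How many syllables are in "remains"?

"remains" has 2 syllables.

2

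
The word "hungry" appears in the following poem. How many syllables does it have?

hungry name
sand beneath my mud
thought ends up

2

"hungry" has 2 syllables.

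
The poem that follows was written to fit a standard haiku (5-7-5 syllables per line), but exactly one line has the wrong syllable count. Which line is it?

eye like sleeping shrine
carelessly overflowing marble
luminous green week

Line 2

Line 1: eye (1), like (1), sleeping (2), shrine (1) → 5 ✓
Line 2: carelessly (3), overflowing (4), marble (2) → 9 (expected 7)
Line 3: luminous (3), green (1), week (1) → 5 ✓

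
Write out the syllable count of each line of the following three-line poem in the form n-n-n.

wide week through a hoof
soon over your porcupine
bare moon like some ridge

5-7-5

Line 1: wide (1), week (1), through (1), a (1), hoof (1) → 5
Line 2: soon (1), over (2), your (1), porcupine (3) → 7
Line 3: bare (1), moon (1), like (1), some (1), ridge (1) → 5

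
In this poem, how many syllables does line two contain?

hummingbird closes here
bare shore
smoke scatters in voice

2

Line two: bare (1), shore (1) → 2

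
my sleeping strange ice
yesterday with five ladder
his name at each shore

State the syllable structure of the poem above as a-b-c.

5-7-5

Line 1: my(1) + sleeping(2) + strange(1) + ice(1) = 5
Line 2: yesterday(3) + with(1) + five(1) + ladder(2) = 7
Line 3: his(1) + name(1) + at(1) + each(1) + shore(1) = 5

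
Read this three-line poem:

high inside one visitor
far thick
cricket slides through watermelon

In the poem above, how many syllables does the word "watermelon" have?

4

"watermelon" has 4 syllables.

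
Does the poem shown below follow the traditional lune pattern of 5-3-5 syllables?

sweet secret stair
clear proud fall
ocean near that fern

No

Line 1: "sweet secret stair": 1+2+1 = 4 (expected 5)
Line 2: "clear proud fall": 1+1+1 = 3 ✓
Line 3: "ocean near that fern": 2+1+1+1 = 5 ✓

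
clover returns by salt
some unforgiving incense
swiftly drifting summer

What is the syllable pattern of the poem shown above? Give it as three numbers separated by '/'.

Line 1: clover (2), returns (2), by (1), salt (1) → 6
Line 2: some (1), unforgiving (4), incense (2) → 7
Line 3: swiftly (2), drifting (2), summer (2) → 6

6/7/6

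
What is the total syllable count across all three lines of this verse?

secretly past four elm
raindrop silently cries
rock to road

15

Line 1: secretly(3) + past(1) + four(1) + elm(1) = 6
Line 2: raindrop(2) + silently(3) + cries(1) = 6
Line 3: rock(1) + to(1) + road(1) = 3
Total: 6 + 6 + 3 = 15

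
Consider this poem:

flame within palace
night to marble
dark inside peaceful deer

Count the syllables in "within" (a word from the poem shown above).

"within" has 2 syllables.

2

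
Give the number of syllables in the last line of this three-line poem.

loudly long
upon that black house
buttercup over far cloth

7

The last line: "buttercup over far cloth": 3+2+1+1 = 7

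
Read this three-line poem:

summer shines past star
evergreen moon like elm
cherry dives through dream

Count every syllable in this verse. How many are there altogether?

Line 1: summer (2), shines (1), past (1), star (1) → 5
Line 2: evergreen (3), moon (1), like (1), elm (1) → 6
Line 3: cherry (2), dives (1), through (1), dream (1) → 5
Total: 5 + 6 + 5 = 16

16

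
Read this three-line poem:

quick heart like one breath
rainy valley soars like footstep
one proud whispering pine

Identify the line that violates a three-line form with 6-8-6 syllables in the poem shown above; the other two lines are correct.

Line 1: quick(1) + heart(1) + like(1) + one(1) + breath(1) = 5 (expected 6)
Line 2: rainy(2) + valley(2) + soars(1) + like(1) + footstep(2) = 8 ✓
Line 3: one(1) + proud(1) + whispering(3) + pine(1) = 6 ✓

Line 1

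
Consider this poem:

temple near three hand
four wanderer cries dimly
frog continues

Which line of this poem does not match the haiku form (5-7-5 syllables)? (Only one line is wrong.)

Line 1: temple(2) + near(1) + three(1) + hand(1) = 5 ✓
Line 2: four(1) + wanderer(3) + cries(1) + dimly(2) = 7 ✓
Line 3: frog(1) + continues(3) = 4 (expected 5)

The third line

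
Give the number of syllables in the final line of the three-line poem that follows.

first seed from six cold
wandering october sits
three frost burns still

4

The final line: three(1) + frost(1) + burns(1) + still(1) = 4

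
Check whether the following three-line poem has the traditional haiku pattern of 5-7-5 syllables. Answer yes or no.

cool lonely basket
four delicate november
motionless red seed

Yes

Line 1: "cool lonely basket": 1+2+2 = 5 ✓
Line 2: "four delicate november": 1+3+3 = 7 ✓
Line 3: "motionless red seed": 3+1+1 = 5 ✓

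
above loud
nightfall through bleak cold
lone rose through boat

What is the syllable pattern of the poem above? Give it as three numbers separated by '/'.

3/5/4

Line 1: above (2), loud (1) → 3
Line 2: nightfall (2), through (1), bleak (1), cold (1) → 5
Line 3: lone (1), rose (1), through (1), boat (1) → 4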